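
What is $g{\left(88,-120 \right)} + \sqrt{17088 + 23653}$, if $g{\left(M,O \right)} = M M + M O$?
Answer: $-2816 + \sqrt{40741} \approx -2614.2$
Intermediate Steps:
$g{\left(M,O \right)} = M^{2} + M O$
$g{\left(88,-120 \right)} + \sqrt{17088 + 23653} = 88 \left(88 - 120\right) + \sqrt{17088 + 23653} = 88 \left(-32\right) + \sqrt{40741} = -2816 + \sqrt{40741}$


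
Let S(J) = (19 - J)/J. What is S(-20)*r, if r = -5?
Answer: 39/4 ≈ 9.7500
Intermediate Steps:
S(J) = (19 - J)/J
S(-20)*r = ((19 - 1*(-20))/(-20))*(-5) = -(19 + 20)/20*(-5) = -1/20*39*(-5) = -39/20*(-5) = 39/4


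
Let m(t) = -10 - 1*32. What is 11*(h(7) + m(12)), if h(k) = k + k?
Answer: -308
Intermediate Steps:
h(k) = 2*k
m(t) = -42 (m(t) = -10 - 32 = -42)
11*(h(7) + m(12)) = 11*(2*7 - 42) = 11*(14 - 42) = 11*(-28) = -308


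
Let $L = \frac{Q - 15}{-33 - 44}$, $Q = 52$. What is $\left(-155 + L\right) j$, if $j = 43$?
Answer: $- \frac{514796}{77} \approx -6685.7$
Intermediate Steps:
$L = - \frac{37}{77}$ ($L = \frac{52 - 15}{-33 - 44} = \frac{37}{-77} = 37 \left(- \frac{1}{77}\right) = - \frac{37}{77} \approx -0.48052$)
$\left(-155 + L\right) j = \left(-155 - \frac{37}{77}\right) 43 = \left(- \frac{11972}{77}\right) 43 = - \frac{514796}{77}$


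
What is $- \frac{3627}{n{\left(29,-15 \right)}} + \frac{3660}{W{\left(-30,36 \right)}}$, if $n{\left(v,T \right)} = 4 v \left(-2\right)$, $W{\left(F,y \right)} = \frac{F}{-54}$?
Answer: $\frac{1532043}{232} \approx 6603.6$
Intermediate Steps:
$W{\left(F,y \right)} = - \frac{F}{54}$ ($W{\left(F,y \right)} = F \left(- \frac{1}{54}\right) = - \frac{F}{54}$)
$n{\left(v,T \right)} = - 8 v$
$- \frac{3627}{n{\left(29,-15 \right)}} + \frac{3660}{W{\left(-30,36 \right)}} = - \frac{3627}{\left(-8\right) 29} + \frac{3660}{\left(- \frac{1}{54}\right) \left(-30\right)} = - \frac{3627}{-232} + \frac{3660}{\frac{5}{9}} = \left(-3627\right) \left(- \frac{1}{232}\right) + 3660 \cdot \frac{9}{5} = \frac{3627}{232} + 6588 = \frac{1532043}{232}$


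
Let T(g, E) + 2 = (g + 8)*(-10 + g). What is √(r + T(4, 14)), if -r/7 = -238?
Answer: 2*√398 ≈ 39.900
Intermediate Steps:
T(g, E) = -2 + (-10 + g)*(8 + g) (T(g, E) = -2 + (g + 8)*(-10 + g) = -2 + (8 + g)*(-10 + g) = -2 + (-10 + g)*(8 + g))
r = 1666 (r = -7*(-238) = 1666)
√(r + T(4, 14)) = √(1666 + (-82 + 4² - 2*4)) = √(1666 + (-82 + 16 - 8)) = √(1666 - 74) = √1592 = 2*√398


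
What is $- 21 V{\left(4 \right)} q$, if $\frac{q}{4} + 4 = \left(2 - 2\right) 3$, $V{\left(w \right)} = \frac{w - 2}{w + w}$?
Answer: $84$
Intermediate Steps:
$V{\left(w \right)} = \frac{-2 + w}{2 w}$
$q = -16$ ($q = -16 + 4 \left(2 - 2\right) 3 = -16 + 4 \cdot 0 \cdot 3 = -16 + 4 \cdot 0 = -16 + 0 = -16$)
$- 21 V{\left(4 \right)} q = - 21 \frac{-2 + 4}{2 \cdot 4} \left(-16\right) = - 21 \cdot \frac{1}{2} \cdot \frac{1}{4} \cdot 2 \left(-16\right) = \left(-21\right) \frac{1}{4} \left(-16\right) = \left(- \frac{21}{4}\right) \left(-16\right) = 84$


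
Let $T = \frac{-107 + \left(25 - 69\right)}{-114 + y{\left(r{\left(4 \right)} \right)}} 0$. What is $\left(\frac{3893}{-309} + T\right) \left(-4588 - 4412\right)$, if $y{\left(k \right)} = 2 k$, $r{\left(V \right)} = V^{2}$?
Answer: $\frac{11679000}{103} \approx 1.1339 \cdot 10^{5}$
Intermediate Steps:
$T = 0$ ($T = \frac{-107 + \left(25 - 69\right)}{-114 + 2 \cdot 4^{2}} \cdot 0 = \frac{-107 - 44}{-114 + 2 \cdot 16} \cdot 0 = - \frac{151}{-114 + 32} \cdot 0 = - \frac{151}{-82} \cdot 0 = \left(-151\right) \left(- \frac{1}{82}\right) 0 = \frac{151}{82} \cdot 0 = 0$)
$\left(\frac{3893}{-309} + T\right) \left(-4588 - 4412\right) = \left(\frac{3893}{-309} + 0\right) \left(-4588 - 4412\right) = \left(3893 \left(- \frac{1}{309}\right) + 0\right) \left(-9000\right) = \left(- \frac{3893}{309} + 0\right) \left(-9000\right) = \left(- \frac{3893}{309}\right) \left(-9000\right) = \frac{11679000}{103}$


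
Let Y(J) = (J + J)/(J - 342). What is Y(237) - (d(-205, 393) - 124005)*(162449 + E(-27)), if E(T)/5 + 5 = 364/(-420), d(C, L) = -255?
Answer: 706379372142/35 ≈ 2.0182e+10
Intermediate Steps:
E(T) = -88/3 (E(T) = -25 + 5*(364/(-420)) = -25 + 5*(364*(-1/420)) = -25 + 5*(-13/15) = -25 - 13/3 = -88/3)
Y(J) = 2*J/(-342 + J) (Y(J) = (2*J)/(-342 + J) = 2*J/(-342 + J))
Y(237) - (d(-205, 393) - 124005)*(162449 + E(-27)) = 2*237/(-342 + 237) - (-255 - 124005)*(162449 - 88/3) = 2*237/(-105) - (-124260)*487259/3 = 2*237*(-1/105) - 1*(-20182267780) = -158/35 + 20182267780 = 706379372142/35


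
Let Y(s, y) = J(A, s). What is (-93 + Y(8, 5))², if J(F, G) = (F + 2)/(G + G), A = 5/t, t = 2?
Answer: 8803089/1024 ≈ 8596.8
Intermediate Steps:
A = 5/2 ≈ 2.5000
J(F, G) = (2 + F)/(2*G) (J(F, G) = (2 + F)/((2*G)) = (2 + F)*(1/(2*G)) = (2 + F)/(2*G))
Y(s, y) = 9/(4*s) (Y(s, y) = (2 + 5/2)/(2*s) = (½)*(9/2)/s = 9/(4*s))
(-93 + Y(8, 5))² = (-93 + (9/4)/8)² = (-93 + (9/4)*(⅛))² = (-93 + 9/32)² = (-2967/32)² = 8803089/1024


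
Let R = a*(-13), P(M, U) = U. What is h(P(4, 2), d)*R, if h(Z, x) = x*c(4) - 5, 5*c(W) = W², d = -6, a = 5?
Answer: 1573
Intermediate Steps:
R = -65 (R = 5*(-13) = -65)
c(W) = W²/5
h(Z, x) = -5 + 16*x/5 (h(Z, x) = x*((⅕)*4²) - 5 = x*((⅕)*16) - 5 = x*(16/5) - 5 = 16*x/5 - 5 = -5 + 16*x/5)
h(P(4, 2), d)*R = (-5 + (16/5)*(-6))*(-65) = (-5 - 96/5)*(-65) = -121/5*(-65) = 1573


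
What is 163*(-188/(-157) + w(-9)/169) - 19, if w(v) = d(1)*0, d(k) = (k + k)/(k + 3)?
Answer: 27661/157 ≈ 176.18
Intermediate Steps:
d(k) = 2*k/(3 + k) (d(k) = (2*k)/(3 + k) = 2*k/(3 + k))
w(v) = 0 (w(v) = (2*1/(3 + 1))*0 = (2*1/4)*0 = (2*1*(¼))*0 = (½)*0 = 0)
163*(-188/(-157) + w(-9)/169) - 19 = 163*(-188/(-157) + 0/169) - 19 = 163*(-188*(-1/157) + 0*(1/169)) - 19 = 163*(188/157 + 0) - 19 = 163*(188/157) - 19 = 30644/157 - 19 = 27661/157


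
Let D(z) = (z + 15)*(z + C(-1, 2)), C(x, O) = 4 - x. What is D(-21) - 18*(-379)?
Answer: 6918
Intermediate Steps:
D(z) = (5 + z)*(15 + z) (D(z) = (z + 15)*(z + (4 - 1*(-1))) = (15 + z)*(z + (4 + 1)) = (15 + z)*(z + 5) = (15 + z)*(5 + z) = (5 + z)*(15 + z))
D(-21) - 18*(-379) = (75 + (-21)**2 + 20*(-21)) - 18*(-379) = (75 + 441 - 420) + 6822 = 96 + 6822 = 6918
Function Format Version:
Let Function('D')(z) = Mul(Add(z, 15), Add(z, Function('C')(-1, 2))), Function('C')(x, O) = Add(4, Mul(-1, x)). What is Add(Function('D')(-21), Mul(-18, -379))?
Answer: 6918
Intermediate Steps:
Function('D')(z) = Mul(Add(5, z), Add(15, z)) (Function('D')(z) = Mul(Add(z, 15), Add(z, Add(4, Mul(-1, -1)))) = Mul(Add(15, z), Add(z, Add(4, 1))) = Mul(Add(15, z), Add(z, 5)) = Mul(Add(15, z), Add(5, z)) = Mul(Add(5, z), Add(15, z)))
Add(Function('D')(-21), Mul(-18, -379)) = Add(Add(75, Pow(-21, 2), Mul(20, -21)), Mul(-18, -379)) = Add(Add(75, 441, -420), 6822) = Add(96, 6822) = 6918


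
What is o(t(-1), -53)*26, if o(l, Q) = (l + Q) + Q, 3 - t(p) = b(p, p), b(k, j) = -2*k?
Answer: -2730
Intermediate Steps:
t(p) = 3 + 2*p (t(p) = 3 - (-2)*p = 3 + 2*p)
o(l, Q) = l + 2*Q (o(l, Q) = (Q + l) + Q = l + 2*Q)
o(t(-1), -53)*26 = ((3 + 2*(-1)) + 2*(-53))*26 = ((3 - 2) - 106)*26 = (1 - 106)*26 = -105*26 = -2730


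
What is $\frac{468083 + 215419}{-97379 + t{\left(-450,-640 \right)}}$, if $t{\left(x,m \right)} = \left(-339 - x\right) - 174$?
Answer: $- \frac{341751}{48721} \approx -7.0145$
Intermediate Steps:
$t{\left(x,m \right)} = -513 - x$ ($t{\left(x,m \right)} = \left(-339 - x\right) - 174 = -513 - x$)
$\frac{468083 + 215419}{-97379 + t{\left(-450,-640 \right)}} = \frac{468083 + 215419}{-97379 - 63} = \frac{683502}{-97379 + \left(-513 + 450\right)} = \frac{683502}{-97379 - 63} = \frac{683502}{-97442} = 683502 \left(- \frac{1}{97442}\right) = - \frac{341751}{48721}$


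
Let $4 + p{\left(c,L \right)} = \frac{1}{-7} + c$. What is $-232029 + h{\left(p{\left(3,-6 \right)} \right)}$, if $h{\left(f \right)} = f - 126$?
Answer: $- \frac{1625093}{7} \approx -2.3216 \cdot 10^{5}$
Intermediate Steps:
$p{\left(c,L \right)} = - \frac{29}{7} + c$ ($p{\left(c,L \right)} = -4 + \left(\frac{1}{-7} + c\right) = -4 + \left(- \frac{1}{7} + c\right) = - \frac{29}{7} + c$)
$h{\left(f \right)} = -126 + f$ ($h{\left(f \right)} = f - 126 = -126 + f$)
$-232029 + h{\left(p{\left(3,-6 \right)} \right)} = -232029 + \left(-126 + \left(- \frac{29}{7} + 3\right)\right) = -232029 - \frac{890}{7} = - \frac{1625093}{7}$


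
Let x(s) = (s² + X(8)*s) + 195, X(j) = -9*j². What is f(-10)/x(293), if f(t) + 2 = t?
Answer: 3/20681 ≈ 0.00014506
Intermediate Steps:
f(t) = -2 + t
x(s) = 195 + s² - 576*s (x(s) = (s² + (-9*8²)*s) + 195 = (s² + (-9*64)*s) + 195 = (s² - 576*s) + 195 = 195 + s² - 576*s)
f(-10)/x(293) = (-2 - 10)/(195 + 293² - 576*293) = -12/(195 + 85849 - 168768) = -12/(-82724) = -12*(-1/82724) = 3/20681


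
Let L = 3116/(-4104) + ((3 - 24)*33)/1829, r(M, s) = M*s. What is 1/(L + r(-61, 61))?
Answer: -98766/367620697 ≈ -0.00026866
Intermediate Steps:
L = -112411/98766 (L = 3116*(-1/4104) - 21*33*(1/1829) = -41/54 - 693*1/1829 = -41/54 - 693/1829 = -112411/98766 ≈ -1.1382)
1/(L + r(-61, 61)) = 1/(-112411/98766 - 61*61) = 1/(-112411/98766 - 3721) = 1/(-367620697/98766) = -98766/367620697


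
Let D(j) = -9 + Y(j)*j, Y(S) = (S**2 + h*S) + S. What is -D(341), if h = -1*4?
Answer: -39302969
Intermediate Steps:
h = -4
Y(S) = S**2 - 3*S (Y(S) = (S**2 - 4*S) + S = S**2 - 3*S)
D(j) = -9 + j**2*(-3 + j) (D(j) = -9 + (j*(-3 + j))*j = -9 + j**2*(-3 + j))
-D(341) = -(-9 + 341**2*(-3 + 341)) = -(-9 + 116281*338) = -(-9 + 39302978) = -1*39302969 = -39302969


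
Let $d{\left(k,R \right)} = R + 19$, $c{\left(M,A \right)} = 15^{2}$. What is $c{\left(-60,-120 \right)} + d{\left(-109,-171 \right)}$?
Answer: $73$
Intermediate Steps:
$c{\left(M,A \right)} = 225$
$d{\left(k,R \right)} = 19 + R$
$c{\left(-60,-120 \right)} + d{\left(-109,-171 \right)} = 225 + \left(19 - 171\right) = 225 - 152 = 73$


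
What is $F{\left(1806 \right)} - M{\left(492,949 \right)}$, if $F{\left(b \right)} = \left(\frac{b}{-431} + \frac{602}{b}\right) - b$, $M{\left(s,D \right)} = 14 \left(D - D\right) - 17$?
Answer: $- \frac{2318164}{1293} \approx -1792.9$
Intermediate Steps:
$M{\left(s,D \right)} = -17$ ($M{\left(s,D \right)} = 14 \cdot 0 - 17 = 0 - 17 = -17$)
$F{\left(b \right)} = \frac{602}{b} - \frac{432 b}{431}$ ($F{\left(b \right)} = \left(b \left(- \frac{1}{431}\right) + \frac{602}{b}\right) - b = \left(- \frac{b}{431} + \frac{602}{b}\right) - b = \left(\frac{602}{b} - \frac{b}{431}\right) - b = \frac{602}{b} - \frac{432 b}{431}$)
$F{\left(1806 \right)} - M{\left(492,949 \right)} = \left(\frac{602}{1806} - \frac{780192}{431}\right) - -17 = \left(602 \cdot \frac{1}{1806} - \frac{780192}{431}\right) + 17 = \left(\frac{1}{3} - \frac{780192}{431}\right) + 17 = - \frac{2340145}{1293} + 17 = - \frac{2318164}{1293}$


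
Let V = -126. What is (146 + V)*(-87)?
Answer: -1740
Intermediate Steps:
(146 + V)*(-87) = (146 - 126)*(-87) = 20*(-87) = -1740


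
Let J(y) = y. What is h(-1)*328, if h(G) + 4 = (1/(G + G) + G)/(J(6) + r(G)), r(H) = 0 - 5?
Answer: -1804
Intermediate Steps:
r(H) = -5
h(G) = -4 + G + 1/(2*G) (h(G) = -4 + (1/(G + G) + G)/(6 - 5) = -4 + (1/(2*G) + G)/1 = -4 + (1/(2*G) + G)*1 = -4 + (G + 1/(2*G))*1 = -4 + (G + 1/(2*G)) = -4 + G + 1/(2*G))
h(-1)*328 = (-4 - 1 + (½)/(-1))*328 = (-4 - 1 + (½)*(-1))*328 = (-4 - 1 - ½)*328 = -11/2*328 = -1804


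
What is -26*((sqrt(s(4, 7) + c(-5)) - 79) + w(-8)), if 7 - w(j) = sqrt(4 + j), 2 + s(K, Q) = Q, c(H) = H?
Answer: 1872 + 52*I ≈ 1872.0 + 52.0*I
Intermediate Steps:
s(K, Q) = -2 + Q
w(j) = 7 - sqrt(4 + j)
-26*((sqrt(s(4, 7) + c(-5)) - 79) + w(-8)) = -26*((sqrt((-2 + 7) - 5) - 79) + (7 - sqrt(4 - 8))) = -26*((sqrt(5 - 5) - 79) + (7 - sqrt(-4))) = -26*((sqrt(0) - 79) + (7 - 2*I)) = -26*((0 - 79) + (7 - 2*I)) = -26*(-79 + (7 - 2*I)) = -26*(-72 - 2*I) = 1872 + 52*I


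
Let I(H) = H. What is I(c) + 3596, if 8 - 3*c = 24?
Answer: 10772/3 ≈ 3590.7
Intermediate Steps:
c = -16/3 (c = 8/3 - ⅓*24 = 8/3 - 8 = -16/3 ≈ -5.3333)
I(c) + 3596 = -16/3 + 3596 = 10772/3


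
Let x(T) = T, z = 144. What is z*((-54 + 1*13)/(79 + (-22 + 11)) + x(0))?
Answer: -1476/17 ≈ -86.823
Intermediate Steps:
z*((-54 + 1*13)/(79 + (-22 + 11)) + x(0)) = 144*((-54 + 1*13)/(79 + (-22 + 11)) + 0) = 144*((-54 + 13)/(79 - 11) + 0) = 144*(-41/68 + 0) = 144*(-41/68) = -1476/17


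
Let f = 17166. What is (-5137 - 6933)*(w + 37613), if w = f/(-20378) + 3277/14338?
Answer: -33161051964818775/73044941 ≈ -4.5398e+8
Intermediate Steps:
w = -89673701/146089882 (w = 17166/(-20378) + 3277/14338 = 17166*(-1/20378) + 3277*(1/14338) = -8583/10189 + 3277/14338 = -89673701/146089882 ≈ -0.61383)
(-5137 - 6933)*(w + 37613) = (-5137 - 6933)*(-89673701/146089882 + 37613) = -12070*5494789057965/146089882 = -33161051964818775/73044941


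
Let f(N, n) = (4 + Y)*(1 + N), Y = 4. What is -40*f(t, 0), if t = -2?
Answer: 320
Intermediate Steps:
f(N, n) = 8 + 8*N (f(N, n) = (4 + 4)*(1 + N) = 8*(1 + N) = 8 + 8*N)
-40*f(t, 0) = -40*(8 + 8*(-2)) = -40*(8 - 16) = -40*(-8) = -2*(-160) = 320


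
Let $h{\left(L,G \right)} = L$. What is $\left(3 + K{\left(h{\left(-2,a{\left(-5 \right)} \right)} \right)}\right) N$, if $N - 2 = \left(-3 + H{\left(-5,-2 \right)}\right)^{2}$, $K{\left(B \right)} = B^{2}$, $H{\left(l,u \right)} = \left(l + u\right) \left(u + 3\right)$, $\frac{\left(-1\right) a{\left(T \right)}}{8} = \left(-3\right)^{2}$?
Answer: $714$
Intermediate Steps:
$a{\left(T \right)} = -72$ ($a{\left(T \right)} = - 8 \left(-3\right)^{2} = \left(-8\right) 9 = -72$)
$H{\left(l,u \right)} = \left(3 + u\right) \left(l + u\right)$ ($H{\left(l,u \right)} = \left(l + u\right) \left(3 + u\right) = \left(3 + u\right) \left(l + u\right)$)
$N = 102$ ($N = 2 + \left(-3 + \left(\left(-2\right)^{2} + 3 \left(-5\right) + 3 \left(-2\right) - -10\right)\right)^{2} = 2 + \left(-3 + \left(4 - 15 - 6 + 10\right)\right)^{2} = 2 + \left(-3 - 7\right)^{2} = 2 + \left(-10\right)^{2} = 2 + 100 = 102$)
$\left(3 + K{\left(h{\left(-2,a{\left(-5 \right)} \right)} \right)}\right) N = \left(3 + \left(-2\right)^{2}\right) 102 = \left(3 + 4\right) 102 = 7 \cdot 102 = 714$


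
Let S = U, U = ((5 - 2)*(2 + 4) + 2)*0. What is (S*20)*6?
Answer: 0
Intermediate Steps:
U = 0 (U = (3*6 + 2)*0 = (18 + 2)*0 = 20*0 = 0)
S = 0
(S*20)*6 = (0*20)*6 = 0*6 = 0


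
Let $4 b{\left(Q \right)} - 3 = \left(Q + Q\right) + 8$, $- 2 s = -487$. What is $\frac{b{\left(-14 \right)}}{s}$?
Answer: $- \frac{17}{974} \approx -0.017454$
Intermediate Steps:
$s = \frac{487}{2}$ ($s = \left(- \frac{1}{2}\right) \left(-487\right) = \frac{487}{2} \approx 243.5$)
$b{\left(Q \right)} = \frac{11}{4} + \frac{Q}{2}$ ($b{\left(Q \right)} = \frac{3}{4} + \frac{\left(Q + Q\right) + 8}{4} = \frac{3}{4} + \frac{2 Q + 8}{4} = \frac{3}{4} + \frac{8 + 2 Q}{4} = \frac{3}{4} + \left(2 + \frac{Q}{2}\right) = \frac{11}{4} + \frac{Q}{2}$)
$\frac{b{\left(-14 \right)}}{s} = \frac{\frac{11}{4} + \frac{1}{2} \left(-14\right)}{\frac{487}{2}} = \left(\frac{11}{4} - 7\right) \frac{2}{487} = \left(- \frac{17}{4}\right) \frac{2}{487} = - \frac{17}{974}$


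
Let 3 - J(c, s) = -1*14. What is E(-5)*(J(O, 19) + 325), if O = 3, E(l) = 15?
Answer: 5130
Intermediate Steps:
J(c, s) = 17 (J(c, s) = 3 - (-1)*14 = 3 - 1*(-14) = 3 + 14 = 17)
E(-5)*(J(O, 19) + 325) = 15*(17 + 325) = 15*342 = 5130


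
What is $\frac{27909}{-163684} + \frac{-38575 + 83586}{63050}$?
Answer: $\frac{2803959037}{5160138100} \approx 0.54339$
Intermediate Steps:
$\frac{27909}{-163684} + \frac{-38575 + 83586}{63050} = 27909 \left(- \frac{1}{163684}\right) + 45011 \cdot \frac{1}{63050} = - \frac{27909}{163684} + \frac{45011}{63050} = \frac{2803959037}{5160138100}$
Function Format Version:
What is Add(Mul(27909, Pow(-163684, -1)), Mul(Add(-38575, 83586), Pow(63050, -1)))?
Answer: Rational(2803959037, 5160138100) ≈ 0.54339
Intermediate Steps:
Add(Mul(27909, Pow(-163684, -1)), Mul(Add(-38575, 83586), Pow(63050, -1))) = Add(Mul(27909, Rational(-1, 163684)), Mul(45011, Rational(1, 63050))) = Add(Rational(-27909, 163684), Rational(45011, 63050)) = Rational(2803959037, 5160138100)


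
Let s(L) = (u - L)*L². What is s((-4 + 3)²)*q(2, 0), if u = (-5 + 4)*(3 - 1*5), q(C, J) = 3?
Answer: 3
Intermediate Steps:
u = 2 (u = -(3 - 5) = -1*(-2) = 2)
s(L) = L²*(2 - L) (s(L) = (2 - L)*L² = L²*(2 - L))
s((-4 + 3)²)*q(2, 0) = (((-4 + 3)²)²*(2 - (-4 + 3)²))*3 = (((-1)²)²*(2 - 1*(-1)²))*3 = (1²*(2 - 1*1))*3 = (1*(2 - 1))*3 = (1*1)*3 = 1*3 = 3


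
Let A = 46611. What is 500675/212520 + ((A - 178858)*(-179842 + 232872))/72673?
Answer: -42582251078255/441270456 ≈ -96499.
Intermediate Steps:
500675/212520 + ((A - 178858)*(-179842 + 232872))/72673 = 500675/212520 + ((46611 - 178858)*(-179842 + 232872))/72673 = 500675*(1/212520) - 132247*53030*(1/72673) = 14305/6072 - 7013058410*1/72673 = 14305/6072 - 7013058410/72673 = -42582251078255/441270456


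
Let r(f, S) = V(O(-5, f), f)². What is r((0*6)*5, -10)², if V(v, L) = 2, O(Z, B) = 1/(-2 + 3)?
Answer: 16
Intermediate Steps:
O(Z, B) = 1 (O(Z, B) = 1/1 = 1)
r(f, S) = 4 (r(f, S) = 2² = 4)
r((0*6)*5, -10)² = 4² = 16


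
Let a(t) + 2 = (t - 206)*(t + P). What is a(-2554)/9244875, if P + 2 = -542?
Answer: 8550478/9244875 ≈ 0.92489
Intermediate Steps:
P = -544 (P = -2 - 542 = -544)
a(t) = -2 + (-544 + t)*(-206 + t) (a(t) = -2 + (t - 206)*(t - 544) = -2 + (-206 + t)*(-544 + t) = -2 + (-544 + t)*(-206 + t))
a(-2554)/9244875 = (112062 + (-2554)² - 750*(-2554))/9244875 = (112062 + 6522916 + 1915500)*(1/9244875) = 8550478*(1/9244875) = 8550478/9244875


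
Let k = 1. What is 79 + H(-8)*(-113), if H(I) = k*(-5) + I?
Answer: 1548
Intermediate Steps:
H(I) = -5 + I (H(I) = 1*(-5) + I = -5 + I)
79 + H(-8)*(-113) = 79 + (-5 - 8)*(-113) = 79 - 13*(-113) = 79 + 1469 = 1548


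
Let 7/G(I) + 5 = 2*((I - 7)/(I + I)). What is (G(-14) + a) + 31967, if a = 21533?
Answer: 53498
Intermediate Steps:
G(I) = 7/(-5 + (-7 + I)/I) (G(I) = 7/(-5 + 2*((I - 7)/(I + I))) = 7/(-5 + 2*((-7 + I)/((2*I)))) = 7/(-5 + 2*((-7 + I)*(1/(2*I)))) = 7/(-5 + 2*((-7 + I)/(2*I))) = 7/(-5 + (-7 + I)/I))
(G(-14) + a) + 31967 = (-7*(-14)/(7 + 4*(-14)) + 21533) + 31967 = (-7*(-14)/(7 - 56) + 21533) + 31967 = (-7*(-14)/(-49) + 21533) + 31967 = (-7*(-14)*(-1/49) + 21533) + 31967 = (-2 + 21533) + 31967 = 21531 + 31967 = 53498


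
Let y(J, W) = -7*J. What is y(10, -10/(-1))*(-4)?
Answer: 280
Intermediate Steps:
y(10, -10/(-1))*(-4) = -7*10*(-4) = -70*(-4) = 280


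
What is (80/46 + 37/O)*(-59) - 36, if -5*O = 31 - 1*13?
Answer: 193661/414 ≈ 467.78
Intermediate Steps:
O = -18/5 (O = -(31 - 1*13)/5 = -(31 - 13)/5 = -⅕*18 = -18/5 ≈ -3.6000)
(80/46 + 37/O)*(-59) - 36 = (80/46 + 37/(-18/5))*(-59) - 36 = (80*(1/46) + 37*(-5/18))*(-59) - 36 = (40/23 - 185/18)*(-59) - 36 = -3535/414*(-59) - 36 = 208565/414 - 36 = 193661/414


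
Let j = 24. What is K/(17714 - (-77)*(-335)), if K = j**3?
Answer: -13824/8081 ≈ -1.7107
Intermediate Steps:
K = 13824 (K = 24**3 = 13824)
K/(17714 - (-77)*(-335)) = 13824/(17714 - (-77)*(-335)) = 13824/(17714 - 1*25795) = 13824/(17714 - 25795) = 13824/(-8081) = 13824*(-1/8081) = -13824/8081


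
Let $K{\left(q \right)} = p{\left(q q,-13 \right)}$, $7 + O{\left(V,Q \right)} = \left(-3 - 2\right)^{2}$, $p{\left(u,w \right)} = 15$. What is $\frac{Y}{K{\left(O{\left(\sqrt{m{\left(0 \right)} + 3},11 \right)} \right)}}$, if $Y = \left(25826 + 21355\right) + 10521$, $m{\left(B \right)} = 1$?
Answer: $\frac{19234}{5} \approx 3846.8$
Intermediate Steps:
$O{\left(V,Q \right)} = 18$ ($O{\left(V,Q \right)} = -7 + \left(-3 - 2\right)^{2} = -7 + \left(-5\right)^{2} = -7 + 25 = 18$)
$K{\left(q \right)} = 15$
$Y = 57702$ ($Y = 47181 + 10521 = 57702$)
$\frac{Y}{K{\left(O{\left(\sqrt{m{\left(0 \right)} + 3},11 \right)} \right)}} = \frac{57702}{15} = 57702 \cdot \frac{1}{15} = \frac{19234}{5}$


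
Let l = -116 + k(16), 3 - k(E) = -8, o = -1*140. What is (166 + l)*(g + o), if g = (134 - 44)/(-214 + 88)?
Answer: -60085/7 ≈ -8583.6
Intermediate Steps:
o = -140
k(E) = 11 (k(E) = 3 - 1*(-8) = 3 + 8 = 11)
l = -105 (l = -116 + 11 = -105)
g = -5/7 (g = 90/(-126) = 90*(-1/126) = -5/7 ≈ -0.71429)
(166 + l)*(g + o) = (166 - 105)*(-5/7 - 140) = 61*(-985/7) = -60085/7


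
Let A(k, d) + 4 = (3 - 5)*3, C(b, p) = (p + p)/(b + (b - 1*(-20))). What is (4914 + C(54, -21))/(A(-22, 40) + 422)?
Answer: 314475/26368 ≈ 11.926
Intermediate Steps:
C(b, p) = 2*p/(20 + 2*b) (C(b, p) = (2*p)/(b + (b + 20)) = (2*p)/(b + (20 + b)) = (2*p)/(20 + 2*b) = 2*p/(20 + 2*b))
A(k, d) = -10 (A(k, d) = -4 + (3 - 5)*3 = -4 - 2*3 = -4 - 6 = -10)
(4914 + C(54, -21))/(A(-22, 40) + 422) = (4914 - 21/(10 + 54))/(-10 + 422) = (4914 - 21/64)/412 = (4914 - 21*1/64)*(1/412) = (4914 - 21/64)*(1/412) = (314475/64)*(1/412) = 314475/26368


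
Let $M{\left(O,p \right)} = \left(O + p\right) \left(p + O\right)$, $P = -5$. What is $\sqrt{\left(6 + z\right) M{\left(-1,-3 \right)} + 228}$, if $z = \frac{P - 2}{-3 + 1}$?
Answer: $2 \sqrt{95} \approx 19.494$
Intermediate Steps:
$M{\left(O,p \right)} = \left(O + p\right)^{2}$ ($M{\left(O,p \right)} = \left(O + p\right) \left(O + p\right) = \left(O + p\right)^{2}$)
$z = \frac{7}{2}$ ($z = \frac{-5 - 2}{-3 + 1} = - \frac{7}{-2} = \left(-7\right) \left(- \frac{1}{2}\right) = \frac{7}{2} \approx 3.5$)
$\sqrt{\left(6 + z\right) M{\left(-1,-3 \right)} + 228} = \sqrt{\left(6 + \frac{7}{2}\right) \left(-1 - 3\right)^{2} + 228} = \sqrt{\frac{19 \left(-4\right)^{2}}{2} + 228} = \sqrt{\frac{19}{2} \cdot 16 + 228} = \sqrt{152 + 228} = \sqrt{380} = 2 \sqrt{95}$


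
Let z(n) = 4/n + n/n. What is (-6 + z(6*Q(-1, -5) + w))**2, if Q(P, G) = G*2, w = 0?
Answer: 5776/225 ≈ 25.671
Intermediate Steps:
Q(P, G) = 2*G
z(n) = 1 + 4/n (z(n) = 4/n + 1 = 1 + 4/n)
(-6 + z(6*Q(-1, -5) + w))**2 = (-6 + (4 + (6*(2*(-5)) + 0))/(6*(2*(-5)) + 0))**2 = (-6 + (4 + (6*(-10) + 0))/(6*(-10) + 0))**2 = (-6 + (4 + (-60 + 0))/(-60 + 0))**2 = (-6 + (4 - 60)/(-60))**2 = (-6 - 1/60*(-56))**2 = (-6 + 14/15)**2 = (-76/15)**2 = 5776/225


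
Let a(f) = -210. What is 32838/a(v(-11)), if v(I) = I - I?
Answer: -5473/35 ≈ -156.37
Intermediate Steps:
v(I) = 0
32838/a(v(-11)) = 32838/(-210) = 32838*(-1/210) = -5473/35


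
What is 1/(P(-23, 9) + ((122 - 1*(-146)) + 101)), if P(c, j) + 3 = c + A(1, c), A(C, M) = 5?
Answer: 1/348 ≈ 0.0028736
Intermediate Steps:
P(c, j) = 2 + c (P(c, j) = -3 + (c + 5) = -3 + (5 + c) = 2 + c)
1/(P(-23, 9) + ((122 - 1*(-146)) + 101)) = 1/((2 - 23) + ((122 - 1*(-146)) + 101)) = 1/(-21 + ((122 + 146) + 101)) = 1/(-21 + (268 + 101)) = 1/(-21 + 369) = 1/348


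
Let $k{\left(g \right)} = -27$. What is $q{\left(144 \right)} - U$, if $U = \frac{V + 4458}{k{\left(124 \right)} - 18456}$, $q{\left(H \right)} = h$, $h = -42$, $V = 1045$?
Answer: $- \frac{770783}{18483} \approx -41.702$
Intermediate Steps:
$q{\left(H \right)} = -42$
$U = - \frac{5503}{18483}$ ($U = \frac{1045 + 4458}{-27 - 18456} = \frac{5503}{-18483} = 5503 \left(- \frac{1}{18483}\right) = - \frac{5503}{18483} \approx -0.29773$)
$q{\left(144 \right)} - U = -42 - - \frac{5503}{18483} = -42 + \frac{5503}{18483} = - \frac{770783}{18483}$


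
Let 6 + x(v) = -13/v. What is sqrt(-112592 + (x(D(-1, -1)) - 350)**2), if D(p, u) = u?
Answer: sqrt(5057) ≈ 71.113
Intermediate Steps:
x(v) = -6 - 13/v
sqrt(-112592 + (x(D(-1, -1)) - 350)**2) = sqrt(-112592 + ((-6 - 13/(-1)) - 350)**2) = sqrt(-112592 + ((-6 - 13*(-1)) - 350)**2) = sqrt(-112592 + ((-6 + 13) - 350)**2) = sqrt(-112592 + (7 - 350)**2) = sqrt(-112592 + (-343)**2) = sqrt(-112592 + 117649) = sqrt(5057)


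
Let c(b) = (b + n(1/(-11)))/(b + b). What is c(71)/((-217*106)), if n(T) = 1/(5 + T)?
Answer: -3845/176379336 ≈ -2.1800e-5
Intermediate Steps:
c(b) = (11/54 + b)/(2*b) (c(b) = (b + 1/(5 + 1/(-11)))/(b + b) = (b + 1/(5 - 1/11))/((2*b)) = (b + 1/(54/11))*(1/(2*b)) = (b + 11/54)*(1/(2*b)) = (11/54 + b)*(1/(2*b)) = (11/54 + b)/(2*b))
c(71)/((-217*106)) = ((1/108)*(11 + 54*71)/71)/((-217*106)) = ((1/108)*(1/71)*(11 + 3834))/(-23002) = ((1/108)*(1/71)*3845)*(-1/23002) = (3845/7668)*(-1/23002) = -3845/176379336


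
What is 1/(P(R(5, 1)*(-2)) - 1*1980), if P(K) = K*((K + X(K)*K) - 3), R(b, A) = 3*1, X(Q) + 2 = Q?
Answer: -1/2214 ≈ -0.00045167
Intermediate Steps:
X(Q) = -2 + Q
R(b, A) = 3
P(K) = K*(-3 + K + K*(-2 + K)) (P(K) = K*((K + (-2 + K)*K) - 3) = K*((K + K*(-2 + K)) - 3) = K*(-3 + K + K*(-2 + K)))
1/(P(R(5, 1)*(-2)) - 1*1980) = 1/((3*(-2))*(-3 + (3*(-2))**2 - 3*(-2)) - 1*1980) = 1/(-6*(-3 + (-6)**2 - 1*(-6)) - 1980) = 1/(-6*(-3 + 36 + 6) - 1980) = 1/(-6*39 - 1980) = 1/(-234 - 1980) = 1/(-2214) = -1/2214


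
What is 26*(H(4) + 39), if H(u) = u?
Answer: 1118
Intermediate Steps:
26*(H(4) + 39) = 26*(4 + 39) = 26*43 = 1118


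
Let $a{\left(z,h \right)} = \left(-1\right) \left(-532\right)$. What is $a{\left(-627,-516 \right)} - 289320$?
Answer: $-288788$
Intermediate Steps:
$a{\left(z,h \right)} = 532$
$a{\left(-627,-516 \right)} - 289320 = 532 - 289320 = -288788$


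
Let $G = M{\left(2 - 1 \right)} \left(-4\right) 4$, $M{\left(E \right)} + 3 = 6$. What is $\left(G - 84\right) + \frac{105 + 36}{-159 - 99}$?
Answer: $- \frac{11399}{86} \approx -132.55$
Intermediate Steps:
$M{\left(E \right)} = 3$ ($M{\left(E \right)} = -3 + 6 = 3$)
$G = -48$ ($G = 3 \left(-4\right) 4 = \left(-12\right) 4 = -48$)
$\left(G - 84\right) + \frac{105 + 36}{-159 - 99} = \left(-48 - 84\right) + \frac{105 + 36}{-159 - 99} = -132 + \frac{141}{-258} = -132 + 141 \left(- \frac{1}{258}\right) = -132 - \frac{47}{86} = - \frac{11399}{86}$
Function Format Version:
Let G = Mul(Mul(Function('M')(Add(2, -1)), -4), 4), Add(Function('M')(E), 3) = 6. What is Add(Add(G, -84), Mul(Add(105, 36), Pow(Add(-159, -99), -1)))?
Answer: Rational(-11399, 86) ≈ -132.55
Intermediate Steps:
Function('M')(E) = 3 (Function('M')(E) = Add(-3, 6) = 3)
G = -48 (G = Mul(Mul(3, -4), 4) = Mul(-12, 4) = -48)
Add(Add(G, -84), Mul(Add(105, 36), Pow(Add(-159, -99), -1))) = Add(Add(-48, -84), Mul(Add(105, 36), Pow(Add(-159, -99), -1))) = Add(-132, Mul(141, Pow(-258, -1))) = Add(-132, Mul(141, Rational(-1, 258))) = Add(-132, Rational(-47, 86)) = Rational(-11399, 86)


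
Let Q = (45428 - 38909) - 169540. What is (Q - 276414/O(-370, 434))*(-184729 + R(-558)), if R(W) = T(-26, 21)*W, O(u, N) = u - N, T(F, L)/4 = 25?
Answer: 5243230336105/134 ≈ 3.9129e+10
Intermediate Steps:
T(F, L) = 100 (T(F, L) = 4*25 = 100)
R(W) = 100*W
Q = -163021 (Q = 6519 - 169540 = -163021)
(Q - 276414/O(-370, 434))*(-184729 + R(-558)) = (-163021 - 276414/(-370 - 1*434))*(-184729 + 100*(-558)) = (-163021 - 276414/(-370 - 434))*(-184729 - 55800) = (-163021 - 276414/(-804))*(-240529) = (-163021 - 276414*(-1/804))*(-240529) = (-163021 + 46069/134)*(-240529) = -21798745/134*(-240529) = 5243230336105/134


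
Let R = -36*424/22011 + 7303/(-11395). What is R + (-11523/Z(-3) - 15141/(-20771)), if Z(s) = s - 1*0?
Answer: 6669082696482939/1736561843665 ≈ 3840.4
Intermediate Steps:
Z(s) = s (Z(s) = s + 0 = s)
R = -111559871/83605115 (R = -15264*1/22011 + 7303*(-1/11395) = -5088/7337 - 7303/11395 = -111559871/83605115 ≈ -1.3344)
R + (-11523/Z(-3) - 15141/(-20771)) = -111559871/83605115 + (-11523/(-3) - 15141/(-20771)) = -111559871/83605115 + (-11523*(-1/3) - 15141*(-1/20771)) = -111559871/83605115 + (3841 + 15141/20771) = -111559871/83605115 + 79796552/20771 = 6669082696482939/1736561843665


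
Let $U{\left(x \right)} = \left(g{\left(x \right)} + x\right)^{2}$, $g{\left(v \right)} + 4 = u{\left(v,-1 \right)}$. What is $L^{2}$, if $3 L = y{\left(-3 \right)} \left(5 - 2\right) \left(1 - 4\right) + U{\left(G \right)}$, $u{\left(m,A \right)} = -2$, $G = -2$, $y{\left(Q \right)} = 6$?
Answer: $\frac{100}{9} \approx 11.111$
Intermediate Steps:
$g{\left(v \right)} = -6$ ($g{\left(v \right)} = -4 - 2 = -6$)
$U{\left(x \right)} = \left(-6 + x\right)^{2}$
$L = \frac{10}{3}$ ($L = \frac{6 \left(5 - 2\right) \left(1 - 4\right) + \left(-6 - 2\right)^{2}}{3} = \frac{6 \cdot 3 \left(-3\right) + \left(-8\right)^{2}}{3} = \frac{6 \left(-9\right) + 64}{3} = \frac{-54 + 64}{3} = \frac{1}{3} \cdot 10 = \frac{10}{3} \approx 3.3333$)
$L^{2} = \left(\frac{10}{3}\right)^{2} = \frac{100}{9}$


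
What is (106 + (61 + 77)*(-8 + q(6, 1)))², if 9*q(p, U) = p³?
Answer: 5354596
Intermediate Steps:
q(p, U) = p³/9
(106 + (61 + 77)*(-8 + q(6, 1)))² = (106 + (61 + 77)*(-8 + (⅑)*6³))² = (106 + 138*(-8 + (⅑)*216))² = (106 + 138*(-8 + 24))² = (106 + 138*16)² = (106 + 2208)² = 2314² = 5354596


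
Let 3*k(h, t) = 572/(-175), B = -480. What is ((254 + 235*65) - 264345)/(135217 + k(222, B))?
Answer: -130628400/70988353 ≈ -1.8401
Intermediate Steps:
k(h, t) = -572/525 (k(h, t) = (572/(-175))/3 = (572*(-1/175))/3 = (⅓)*(-572/175) = -572/525)
((254 + 235*65) - 264345)/(135217 + k(222, B)) = ((254 + 235*65) - 264345)/(135217 - 572/525) = ((254 + 15275) - 264345)/(70988353/525) = (15529 - 264345)*(525/70988353) = -248816*525/70988353 = -130628400/70988353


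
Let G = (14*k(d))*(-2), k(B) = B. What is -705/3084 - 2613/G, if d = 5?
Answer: 165829/8995 ≈ 18.436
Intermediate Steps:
G = -140 (G = (14*5)*(-2) = 70*(-2) = -140)
-705/3084 - 2613/G = -705/3084 - 2613/(-140) = -705*1/3084 - 2613*(-1/140) = -235/1028 + 2613/140 = 165829/8995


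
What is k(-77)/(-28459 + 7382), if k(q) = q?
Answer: 11/3011 ≈ 0.0036533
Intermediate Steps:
k(-77)/(-28459 + 7382) = -77/(-28459 + 7382) = -77/(-21077) = -77*(-1/21077) = 11/3011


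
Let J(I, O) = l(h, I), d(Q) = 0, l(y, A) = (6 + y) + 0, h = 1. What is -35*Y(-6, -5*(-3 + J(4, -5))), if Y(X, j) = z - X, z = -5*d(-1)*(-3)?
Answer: -210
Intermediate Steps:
l(y, A) = 6 + y
z = 0 (z = -5*0*(-3) = 0*(-3) = 0)
J(I, O) = 7 (J(I, O) = 6 + 1 = 7)
Y(X, j) = -X (Y(X, j) = 0 - X = -X)
-35*Y(-6, -5*(-3 + J(4, -5))) = -(-35)*(-6) = -35*6 = -210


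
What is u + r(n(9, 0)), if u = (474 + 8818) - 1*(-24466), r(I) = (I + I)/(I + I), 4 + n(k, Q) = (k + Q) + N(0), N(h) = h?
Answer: 33759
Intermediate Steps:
n(k, Q) = -4 + Q + k (n(k, Q) = -4 + ((k + Q) + 0) = -4 + ((Q + k) + 0) = -4 + (Q + k) = -4 + Q + k)
r(I) = 1 (r(I) = (2*I)/((2*I)) = (2*I)*(1/(2*I)) = 1)
u = 33758 (u = 9292 + 24466 = 33758)
u + r(n(9, 0)) = 33758 + 1 = 33759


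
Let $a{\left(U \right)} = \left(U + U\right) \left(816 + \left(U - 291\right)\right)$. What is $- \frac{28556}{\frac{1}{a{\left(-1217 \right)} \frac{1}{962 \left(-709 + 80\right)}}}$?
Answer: $\frac{24048835184}{302549} \approx 79487.0$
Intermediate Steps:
$a{\left(U \right)} = 2 U \left(525 + U\right)$ ($a{\left(U \right)} = 2 U \left(816 + \left(-291 + U\right)\right) = 2 U \left(525 + U\right)$)
$- \frac{28556}{\frac{1}{a{\left(-1217 \right)} \frac{1}{962 \left(-709 + 80\right)}}} = - \frac{28556}{\frac{1}{2 \left(-1217\right) \left(525 - 1217\right) \frac{1}{962 \left(-709 + 80\right)}}} = - \frac{28556}{\frac{1}{2 \left(-1217\right) \left(-692\right) \frac{1}{962 \left(-629\right)}}} = - \frac{28556}{\frac{1}{1684328 \frac{1}{-605098}}} = - \frac{28556}{\frac{1}{1684328 \left(- \frac{1}{605098}\right)}} = - \frac{28556}{\frac{1}{- \frac{842164}{302549}}} = - \frac{28556}{- \frac{302549}{842164}} = \left(-28556\right) \left(- \frac{842164}{302549}\right) = \frac{24048835184}{302549}$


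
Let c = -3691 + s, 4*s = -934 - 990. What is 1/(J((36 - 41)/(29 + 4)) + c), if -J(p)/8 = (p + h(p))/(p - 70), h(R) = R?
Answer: -463/1931652 ≈ -0.00023969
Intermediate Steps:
s = -481 (s = (-934 - 990)/4 = (1/4)*(-1924) = -481)
c = -4172 (c = -3691 - 481 = -4172)
J(p) = -16*p/(-70 + p) (J(p) = -8*(p + p)/(p - 70) = -8*2*p/(-70 + p) = -16*p/(-70 + p))
1/(J((36 - 41)/(29 + 4)) + c) = 1/(-16*(36 - 41)/(29 + 4)/(-70 + (36 - 41)/(29 + 4)) - 4172) = 1/(-16*(-5/33)/(-70 - 5/33) - 4172) = 1/(-16*(-5/33)/(-2315/33) - 4172) = 1/(-16*(-5/33)*(-33/2315) - 4172) = 1/(-16/463 - 4172) = 1/(-1931652/463) = -463/1931652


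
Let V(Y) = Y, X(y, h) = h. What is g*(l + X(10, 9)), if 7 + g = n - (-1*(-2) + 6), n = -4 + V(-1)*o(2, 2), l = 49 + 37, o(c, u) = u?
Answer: -1995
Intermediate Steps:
l = 86
n = -6 (n = -4 - 1*2 = -4 - 2 = -6)
g = -21 (g = -7 + (-6 - (-1*(-2) + 6)) = -7 + (-6 - (2 + 6)) = -7 + (-6 - 1*8) = -7 + (-6 - 8) = -7 - 14 = -21)
g*(l + X(10, 9)) = -21*(86 + 9) = -21*95 = -1995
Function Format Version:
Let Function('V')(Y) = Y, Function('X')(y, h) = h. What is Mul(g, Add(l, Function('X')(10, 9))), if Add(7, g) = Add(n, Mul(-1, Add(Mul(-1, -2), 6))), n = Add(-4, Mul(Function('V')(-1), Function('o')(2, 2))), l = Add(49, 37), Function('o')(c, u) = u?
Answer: -1995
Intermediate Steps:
l = 86
n = -6 (n = Add(-4, Mul(-1, 2)) = Add(-4, -2) = -6)
g = -21 (g = Add(-7, Add(-6, Mul(-1, Add(Mul(-1, -2), 6)))) = Add(-7, Add(-6, Mul(-1, Add(2, 6)))) = Add(-7, Add(-6, Mul(-1, 8))) = Add(-7, Add(-6, -8)) = Add(-7, -14) = -21)
Mul(g, Add(l, Function('X')(10, 9))) = Mul(-21, Add(86, 9)) = Mul(-21, 95) = -1995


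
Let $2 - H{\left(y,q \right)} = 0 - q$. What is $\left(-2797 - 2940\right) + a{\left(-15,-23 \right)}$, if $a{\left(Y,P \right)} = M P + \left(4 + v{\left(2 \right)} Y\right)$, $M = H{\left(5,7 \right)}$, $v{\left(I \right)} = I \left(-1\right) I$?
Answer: $-5880$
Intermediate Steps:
$H{\left(y,q \right)} = 2 + q$ ($H{\left(y,q \right)} = 2 - \left(0 - q\right) = 2 - - q = 2 + q$)
$v{\left(I \right)} = - I^{2}$ ($v{\left(I \right)} = - I I = - I^{2}$)
$M = 9$ ($M = 2 + 7 = 9$)
$a{\left(Y,P \right)} = 4 - 4 Y + 9 P$ ($a{\left(Y,P \right)} = 9 P + \left(4 + - 2^{2} Y\right) = 9 P + \left(4 + \left(-1\right) 4 Y\right) = 9 P - \left(-4 + 4 Y\right) = 4 - 4 Y + 9 P$)
$\left(-2797 - 2940\right) + a{\left(-15,-23 \right)} = \left(-2797 - 2940\right) + \left(4 - -60 + 9 \left(-23\right)\right) = -5737 + \left(4 + 60 - 207\right) = -5737 - 143 = -5880$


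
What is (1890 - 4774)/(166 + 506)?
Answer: -103/24 ≈ -4.2917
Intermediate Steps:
(1890 - 4774)/(166 + 506) = -2884/672 = -2884*1/672 = -103/24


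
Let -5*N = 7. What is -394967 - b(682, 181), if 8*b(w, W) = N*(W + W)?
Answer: -7898073/20 ≈ -3.9490e+5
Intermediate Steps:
N = -7/5 (N = -⅕*7 = -7/5 ≈ -1.4000)
b(w, W) = -7*W/20 (b(w, W) = (-7*(W + W)/5)/8 = (-14*W/5)/8 = -7*W/20)
-394967 - b(682, 181) = -394967 - (-7)*181/20 = -394967 - 1*(-1267/20) = -394967 + 1267/20 = -7898073/20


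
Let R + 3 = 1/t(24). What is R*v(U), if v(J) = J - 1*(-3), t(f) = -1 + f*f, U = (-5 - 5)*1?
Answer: 12068/575 ≈ 20.988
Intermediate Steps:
U = -10 (U = -10*1 = -10)
t(f) = -1 + f²
v(J) = 3 + J (v(J) = J + 3 = 3 + J)
R = -1724/575 (R = -3 + 1/(-1 + 24²) = -3 + 1/(-1 + 576) = -3 + 1/575 = -1724/575 ≈ -2.9983)
R*v(U) = -1724*(3 - 10)/575 = -1724/575*(-7) = 12068/575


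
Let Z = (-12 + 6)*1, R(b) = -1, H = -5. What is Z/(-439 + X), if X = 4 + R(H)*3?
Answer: 1/73 ≈ 0.013699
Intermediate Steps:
X = 1 (X = 4 - 1*3 = 4 - 3 = 1)
Z = -6 (Z = -6*1 = -6)
Z/(-439 + X) = -6/(-439 + 1) = -6/(-438) = -6*(-1/438) = 1/73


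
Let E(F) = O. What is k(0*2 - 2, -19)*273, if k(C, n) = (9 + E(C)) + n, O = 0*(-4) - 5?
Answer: -4095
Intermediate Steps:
O = -5 (O = 0 - 5 = -5)
E(F) = -5
k(C, n) = 4 + n (k(C, n) = (9 - 5) + n = 4 + n)
k(0*2 - 2, -19)*273 = (4 - 19)*273 = -15*273 = -4095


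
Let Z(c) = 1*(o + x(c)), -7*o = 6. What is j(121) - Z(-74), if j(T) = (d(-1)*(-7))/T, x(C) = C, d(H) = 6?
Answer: 63110/847 ≈ 74.510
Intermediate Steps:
o = -6/7 (o = -1/7*6 = -6/7 ≈ -0.85714)
j(T) = -42/T (j(T) = (6*(-7))/T = -42/T)
Z(c) = -6/7 + c (Z(c) = 1*(-6/7 + c) = -6/7 + c)
j(121) - Z(-74) = -42/121 - (-6/7 - 74) = -42*1/121 - 1*(-524/7) = -42/121 + 524/7 = 63110/847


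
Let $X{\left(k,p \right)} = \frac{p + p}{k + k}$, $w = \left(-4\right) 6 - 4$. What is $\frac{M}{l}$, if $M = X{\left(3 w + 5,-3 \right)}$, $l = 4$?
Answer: $\frac{3}{316} \approx 0.0094937$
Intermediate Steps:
$w = -28$ ($w = -24 - 4 = -28$)
$X{\left(k,p \right)} = \frac{p}{k}$ ($X{\left(k,p \right)} = \frac{2 p}{2 k} = 2 p \frac{1}{2 k} = \frac{p}{k}$)
$M = \frac{3}{79}$ ($M = - \frac{3}{3 \left(-28\right) + 5} = - \frac{3}{-84 + 5} = - \frac{3}{-79} = \left(-3\right) \left(- \frac{1}{79}\right) = \frac{3}{79} \approx 0.037975$)
$\frac{M}{l} = \frac{1}{4} \cdot \frac{3}{79} = \frac{3}{316}$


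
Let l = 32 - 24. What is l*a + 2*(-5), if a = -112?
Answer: -906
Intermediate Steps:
l = 8
l*a + 2*(-5) = 8*(-112) + 2*(-5) = -896 - 10 = -906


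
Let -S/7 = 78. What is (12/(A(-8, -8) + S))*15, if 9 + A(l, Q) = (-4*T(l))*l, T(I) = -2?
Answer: -180/619 ≈ -0.29079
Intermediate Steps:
S = -546 (S = -7*78 = -546)
A(l, Q) = -9 + 8*l (A(l, Q) = -9 + (-4*(-2))*l = -9 + 8*l)
(12/(A(-8, -8) + S))*15 = (12/((-9 + 8*(-8)) - 546))*15 = (12/((-9 - 64) - 546))*15 = (12/(-73 - 546))*15 = (12/(-619))*15 = -1/619*12*15 = -12/619*15 = -180/619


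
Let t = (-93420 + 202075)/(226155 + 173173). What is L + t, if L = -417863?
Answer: -166864287409/399328 ≈ -4.1786e+5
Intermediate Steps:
t = 108655/399328 ≈ 0.27209
L + t = -417863 + 108655/399328 = -166864287409/399328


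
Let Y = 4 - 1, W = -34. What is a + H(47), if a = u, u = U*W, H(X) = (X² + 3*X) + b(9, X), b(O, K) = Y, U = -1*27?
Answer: 3271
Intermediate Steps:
U = -27
Y = 3
b(O, K) = 3
H(X) = 3 + X² + 3*X (H(X) = (X² + 3*X) + 3 = 3 + X² + 3*X)
u = 918 (u = -27*(-34) = 918)
a = 918
a + H(47) = 918 + (3 + 47² + 3*47) = 918 + (3 + 2209 + 141) = 918 + 2353 = 3271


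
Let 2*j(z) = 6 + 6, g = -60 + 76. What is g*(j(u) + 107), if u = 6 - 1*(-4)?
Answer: 1808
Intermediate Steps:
g = 16
u = 10 (u = 6 + 4 = 10)
j(z) = 6 (j(z) = (6 + 6)/2 = (1/2)*12 = 6)
g*(j(u) + 107) = 16*(6 + 107) = 16*113 = 1808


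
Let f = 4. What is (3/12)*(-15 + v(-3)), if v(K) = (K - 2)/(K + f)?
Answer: -5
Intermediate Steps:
v(K) = (-2 + K)/(4 + K) (v(K) = (K - 2)/(K + 4) = (-2 + K)/(4 + K))
(3/12)*(-15 + v(-3)) = (3/12)*(-15 + (-2 - 3)/(4 - 3)) = (3*(1/12))*(-15 - 5/1) = (-15 + 1*(-5))/4 = (-15 - 5)/4 = (1/4)*(-20) = -5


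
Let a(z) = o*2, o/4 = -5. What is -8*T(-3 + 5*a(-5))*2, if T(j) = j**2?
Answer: -659344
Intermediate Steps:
o = -20 (o = 4*(-5) = -20)
a(z) = -40 (a(z) = -20*2 = -40)
-8*T(-3 + 5*a(-5))*2 = -8*(-3 + 5*(-40))**2*2 = -8*(-3 - 200)**2*2 = -8*(-203)**2*2 = -8*41209*2 = -329672*2 = -659344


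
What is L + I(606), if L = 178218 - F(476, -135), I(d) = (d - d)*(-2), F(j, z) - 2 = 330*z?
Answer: 222766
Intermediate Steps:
F(j, z) = 2 + 330*z
I(d) = 0 (I(d) = 0*(-2) = 0)
L = 222766 (L = 178218 - (2 + 330*(-135)) = 178218 - (2 - 44550) = 178218 - 1*(-44548) = 178218 + 44548 = 222766)
L + I(606) = 222766 + 0 = 222766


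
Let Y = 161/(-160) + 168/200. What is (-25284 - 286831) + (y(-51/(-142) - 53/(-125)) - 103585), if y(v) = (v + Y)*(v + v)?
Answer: -1047769414530899/2520500000 ≈ -4.1570e+5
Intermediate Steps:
Y = -133/800 (Y = 161*(-1/160) + 168*(1/200) = -161/160 + 21/25 = -133/800 ≈ -0.16625)
y(v) = 2*v*(-133/800 + v) (y(v) = (v - 133/800)*(v + v) = (-133/800 + v)*(2*v) = 2*v*(-133/800 + v))
(-25284 - 286831) + (y(-51/(-142) - 53/(-125)) - 103585) = (-25284 - 286831) + ((-51/(-142) - 53/(-125))*(-133 + 800*(-51/(-142) - 53/(-125)))/400 - 103585) = -312115 + ((-51*(-1/142) - 53*(-1/125))*(-133 + 800*(-51*(-1/142) - 53*(-1/125)))/400 - 103585) = -312115 + ((51/142 + 53/125)*(-133 + 800*(51/142 + 53/125))/400 - 103585) = -312115 + ((1/400)*(13901/17750)*(-133 + 800*(13901/17750)) - 103585) = -312115 + ((1/400)*(13901/17750)*(-133 + 222416/355) - 103585) = -312115 + ((1/400)*(13901/17750)*(175201/355) - 103585) = -312115 + (2435469101/2520500000 - 103585) = -312115 - 261083557030899/2520500000 = -1047769414530899/2520500000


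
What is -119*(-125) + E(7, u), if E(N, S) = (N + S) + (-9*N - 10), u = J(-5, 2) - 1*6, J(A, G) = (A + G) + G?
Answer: 14802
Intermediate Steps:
J(A, G) = A + 2*G
u = -7 (u = (-5 + 2*2) - 1*6 = (-5 + 4) - 6 = -1 - 6 = -7)
E(N, S) = -10 + S - 8*N (E(N, S) = (N + S) + (-10 - 9*N) = -10 + S - 8*N)
-119*(-125) + E(7, u) = -119*(-125) + (-10 - 7 - 8*7) = 14875 + (-10 - 7 - 56) = 14875 - 73 = 14802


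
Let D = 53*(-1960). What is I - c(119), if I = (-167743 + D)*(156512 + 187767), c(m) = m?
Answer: -93514094936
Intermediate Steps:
D = -103880
I = -93514094817 (I = (-167743 - 103880)*(156512 + 187767) = -271623*344279 = -93514094817)
I - c(119) = -93514094817 - 1*119 = -93514094817 - 119 = -93514094936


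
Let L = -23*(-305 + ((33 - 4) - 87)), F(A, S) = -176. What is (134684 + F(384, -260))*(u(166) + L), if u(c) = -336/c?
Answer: 93187007892/83 ≈ 1.1227e+9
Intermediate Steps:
L = 8349 (L = -23*(-305 + (29 - 87)) = -23*(-305 - 58) = -23*(-363) = 8349)
(134684 + F(384, -260))*(u(166) + L) = (134684 - 176)*(-336/166 + 8349) = 134508*(-336*1/166 + 8349) = 134508*(-168/83 + 8349) = 134508*(692799/83) = 93187007892/83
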